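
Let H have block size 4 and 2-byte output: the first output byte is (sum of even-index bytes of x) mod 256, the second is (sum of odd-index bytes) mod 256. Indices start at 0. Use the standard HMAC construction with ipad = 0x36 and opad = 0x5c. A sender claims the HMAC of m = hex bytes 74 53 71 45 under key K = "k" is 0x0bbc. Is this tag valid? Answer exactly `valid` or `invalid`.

valid

Key "k" = 6b is 1 byte ≤ B = 4; zero-pad to 4 bytes: K' = 6b 00 00 00.
K' ⊕ ipad = 5d 36 36 36; K' ⊕ opad = 37 5c 5c 5c.
Inner hash: even-index sum = 376 mod 256 = 120; odd-index sum = 260 mod 256 = 4 → 78 04.
Outer hash (recomputed tag): even-index sum = 267 mod 256 = 11; odd-index sum = 188 mod 256 = 188 → 0b bc.
Recomputed tag = 0bbc; claimed = 0bbc → match.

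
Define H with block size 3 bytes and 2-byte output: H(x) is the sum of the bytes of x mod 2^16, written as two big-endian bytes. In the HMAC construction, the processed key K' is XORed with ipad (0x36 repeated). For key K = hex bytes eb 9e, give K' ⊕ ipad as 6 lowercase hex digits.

Key hex bytes eb 9e is 2 bytes ≤ B = 3; zero-pad to 3 bytes: K' = eb 9e 00.
XOR each byte with 0x36: eb⊕36=dd, 9e⊕36=a8, 00⊕36=36.

dda836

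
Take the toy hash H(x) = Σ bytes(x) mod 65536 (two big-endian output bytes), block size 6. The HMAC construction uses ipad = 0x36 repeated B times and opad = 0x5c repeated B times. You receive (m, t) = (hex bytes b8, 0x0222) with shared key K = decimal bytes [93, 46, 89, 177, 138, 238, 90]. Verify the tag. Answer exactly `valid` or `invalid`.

valid

Key decimal bytes [93, 46, 89, 177, 138, 238, 90] = 5d 2e 59 b1 8a ee 5a is 7 bytes > B = 6, so hash it first: H(key) = 03 67, then zero-pad to 6 bytes: K' = 03 67 00 00 00 00.
K' ⊕ ipad = 35 51 36 36 36 36; K' ⊕ opad = 5f 3b 5c 5c 5c 5c.
Inner hash: sum = 53+81+54+54+54+54+184 = 534 → 02 16.
Outer hash (recomputed tag): sum = 95+59+92+92+92+92+2+22 = 546 → 02 22.
Recomputed tag = 0222; claimed = 0222 → match.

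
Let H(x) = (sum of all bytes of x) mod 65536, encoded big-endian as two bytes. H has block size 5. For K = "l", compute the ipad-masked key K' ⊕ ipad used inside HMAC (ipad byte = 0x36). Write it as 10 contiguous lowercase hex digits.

Key "l" = 6c is 1 byte ≤ B = 5; zero-pad to 5 bytes: K' = 6c 00 00 00 00.
XOR each byte with 0x36: 6c⊕36=5a, 00⊕36=36, 00⊕36=36, 00⊕36=36, 00⊕36=36.

5a36363636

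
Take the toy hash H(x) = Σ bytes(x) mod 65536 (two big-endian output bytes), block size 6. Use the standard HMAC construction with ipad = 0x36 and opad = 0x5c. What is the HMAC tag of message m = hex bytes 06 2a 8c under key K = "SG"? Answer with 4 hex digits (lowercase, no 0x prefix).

0206

Key "SG" = 53 47 is 2 bytes ≤ B = 6; zero-pad to 6 bytes: K' = 53 47 00 00 00 00.
K' ⊕ ipad = 65 71 36 36 36 36.  K' ⊕ opad = 0f 1b 5c 5c 5c 5c.
Inner input = (K'⊕ipad) ∥ m = 65 71 36 36 36 36 ∥ 06 2a 8c.
Inner hash: sum = 101+113+54+54+54+54+6+42+140 = 618 → 02 6a.
Outer input = (K'⊕opad) ∥ inner = 0f 1b 5c 5c 5c 5c ∥ 02 6a.
Outer hash (tag): sum = 15+27+92+92+92+92+2+106 = 518 → 02 06.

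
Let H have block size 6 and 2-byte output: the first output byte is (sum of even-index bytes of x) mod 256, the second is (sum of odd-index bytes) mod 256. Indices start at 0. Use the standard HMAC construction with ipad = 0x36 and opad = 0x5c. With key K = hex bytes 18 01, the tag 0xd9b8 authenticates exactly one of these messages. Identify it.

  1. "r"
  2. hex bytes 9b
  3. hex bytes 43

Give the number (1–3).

3

Key hex bytes 18 01 is 2 bytes ≤ B = 6; zero-pad to 6 bytes: K' = 18 01 00 00 00 00.
K' ⊕ ipad = 2e 37 36 36 36 36; K' ⊕ opad = 44 5d 5c 5c 5c 5c.
m1: inner = H(2e 37 36 36 36 36 72) = 0c a3; tag = H(44 5d 5c 5c 5c 5c 0c a3) = 08b8
m2: inner = H(2e 37 36 36 36 36 9b) = 35 a3; tag = H(44 5d 5c 5c 5c 5c 35 a3) = 31b8
m3: inner = H(2e 37 36 36 36 36 43) = dd a3; tag = H(44 5d 5c 5c 5c 5c dd a3) = d9b8 ← matches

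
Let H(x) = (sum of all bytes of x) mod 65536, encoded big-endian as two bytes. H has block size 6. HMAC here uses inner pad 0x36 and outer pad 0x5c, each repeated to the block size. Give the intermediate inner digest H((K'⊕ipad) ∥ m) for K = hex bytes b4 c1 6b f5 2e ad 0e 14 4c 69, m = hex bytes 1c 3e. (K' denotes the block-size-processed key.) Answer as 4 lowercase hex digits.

Key hex bytes b4 c1 6b f5 2e ad 0e 14 4c 69 is 10 bytes > B = 6, so hash it first: H(key) = 04 87, then zero-pad to 6 bytes: K' = 04 87 00 00 00 00.
K' ⊕ ipad = 32 b1 36 36 36 36.
Inner input = 32 b1 36 36 36 36 ∥ 1c 3e.
Inner hash: sum = 50+177+54+54+54+54+28+62 = 533 → 02 15.

0215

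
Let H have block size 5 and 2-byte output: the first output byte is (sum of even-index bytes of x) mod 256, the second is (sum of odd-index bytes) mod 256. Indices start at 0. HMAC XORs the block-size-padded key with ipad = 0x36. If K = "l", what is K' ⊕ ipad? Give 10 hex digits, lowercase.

5a36363636

Key "l" = 6c is 1 byte ≤ B = 5; zero-pad to 5 bytes: K' = 6c 00 00 00 00.
XOR each byte with 0x36: 6c⊕36=5a, 00⊕36=36, 00⊕36=36, 00⊕36=36, 00⊕36=36.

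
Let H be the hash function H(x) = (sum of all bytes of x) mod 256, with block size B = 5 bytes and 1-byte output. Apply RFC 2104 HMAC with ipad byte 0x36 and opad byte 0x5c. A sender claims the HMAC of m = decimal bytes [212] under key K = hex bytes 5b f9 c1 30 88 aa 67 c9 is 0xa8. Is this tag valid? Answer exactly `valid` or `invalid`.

valid

Key hex bytes 5b f9 c1 30 88 aa 67 c9 is 8 bytes > B = 5, so hash it first: H(key) = a7, then zero-pad to 5 bytes: K' = a7 00 00 00 00.
K' ⊕ ipad = 91 36 36 36 36; K' ⊕ opad = fb 5c 5c 5c 5c.
Inner hash: sum = 145+54+54+54+54+212 = 573; mod 256 = 61 → 3d.
Outer hash (recomputed tag): sum = 251+92+92+92+92+61 = 680; mod 256 = 168 → a8.
Recomputed tag = a8; claimed = a8 → match.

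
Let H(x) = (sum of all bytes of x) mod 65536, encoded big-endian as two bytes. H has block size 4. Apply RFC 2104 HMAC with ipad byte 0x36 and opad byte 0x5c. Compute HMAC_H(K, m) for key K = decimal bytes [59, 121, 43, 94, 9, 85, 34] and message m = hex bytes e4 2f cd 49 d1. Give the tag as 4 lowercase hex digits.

Key decimal bytes [59, 121, 43, 94, 9, 85, 34] = 3b 79 2b 5e 09 55 22 is 7 bytes > B = 4, so hash it first: H(key) = 01 bd, then zero-pad to 4 bytes: K' = 01 bd 00 00.
K' ⊕ ipad = 37 8b 36 36.  K' ⊕ opad = 5d e1 5c 5c.
Inner input = (K'⊕ipad) ∥ m = 37 8b 36 36 ∥ e4 2f cd 49 d1.
Inner hash: sum = 55+139+54+54+228+47+205+73+209 = 1064 → 04 28.
Outer input = (K'⊕opad) ∥ inner = 5d e1 5c 5c ∥ 04 28.
Outer hash (tag): sum = 93+225+92+92+4+40 = 546 → 02 22.

0222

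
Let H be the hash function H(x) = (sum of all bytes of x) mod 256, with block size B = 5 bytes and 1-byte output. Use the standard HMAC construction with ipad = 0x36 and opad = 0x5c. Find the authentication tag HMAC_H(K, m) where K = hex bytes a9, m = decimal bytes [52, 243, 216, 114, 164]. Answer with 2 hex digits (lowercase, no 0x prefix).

f1

Key hex bytes a9 is 1 byte ≤ B = 5; zero-pad to 5 bytes: K' = a9 00 00 00 00.
K' ⊕ ipad = 9f 36 36 36 36.  K' ⊕ opad = f5 5c 5c 5c 5c.
Inner input = (K'⊕ipad) ∥ m = 9f 36 36 36 36 ∥ 34 f3 d8 72 a4.
Inner hash: sum = 159+54+54+54+54+52+243+216+114+164 = 1164; mod 256 = 140 → 8c.
Outer input = (K'⊕opad) ∥ inner = f5 5c 5c 5c 5c ∥ 8c.
Outer hash (tag): sum = 245+92+92+92+92+140 = 753; mod 256 = 241 → f1.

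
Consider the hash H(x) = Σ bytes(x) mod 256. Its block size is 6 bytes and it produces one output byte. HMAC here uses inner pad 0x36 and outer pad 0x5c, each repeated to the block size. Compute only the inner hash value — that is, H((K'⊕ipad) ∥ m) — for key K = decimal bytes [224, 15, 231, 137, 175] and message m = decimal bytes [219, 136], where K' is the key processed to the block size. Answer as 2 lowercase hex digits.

d1

Key decimal bytes [224, 15, 231, 137, 175] = e0 0f e7 89 af is 5 bytes ≤ B = 6; zero-pad to 6 bytes: K' = e0 0f e7 89 af 00.
K' ⊕ ipad = d6 39 d1 bf 99 36.
Inner input = d6 39 d1 bf 99 36 ∥ db 88.
Inner hash: sum = 214+57+209+191+153+54+219+136 = 1233; mod 256 = 209 → d1.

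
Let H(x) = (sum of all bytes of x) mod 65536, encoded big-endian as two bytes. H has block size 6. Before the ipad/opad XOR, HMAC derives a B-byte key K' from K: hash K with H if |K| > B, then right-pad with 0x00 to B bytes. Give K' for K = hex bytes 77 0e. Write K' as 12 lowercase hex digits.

Key hex bytes 77 0e is 2 bytes ≤ B = 6; zero-pad to 6 bytes: K' = 77 0e 00 00 00 00.

770e00000000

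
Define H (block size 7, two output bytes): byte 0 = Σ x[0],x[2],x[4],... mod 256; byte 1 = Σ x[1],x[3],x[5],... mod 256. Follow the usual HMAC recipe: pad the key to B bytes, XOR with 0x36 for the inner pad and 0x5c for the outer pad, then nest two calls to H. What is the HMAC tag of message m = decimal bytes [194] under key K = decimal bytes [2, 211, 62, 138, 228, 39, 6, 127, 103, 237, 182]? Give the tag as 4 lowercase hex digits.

2377

Key decimal bytes [2, 211, 62, 138, 228, 39, 6, 127, 103, 237, 182] = 02 d3 3e 8a e4 27 06 7f 67 ed b6 is 11 bytes > B = 7, so hash it first: H(key) = 47 f0, then zero-pad to 7 bytes: K' = 47 f0 00 00 00 00 00.
K' ⊕ ipad = 71 c6 36 36 36 36 36.  K' ⊕ opad = 1b ac 5c 5c 5c 5c 5c.
Inner input = (K'⊕ipad) ∥ m = 71 c6 36 36 36 36 36 ∥ c2.
Inner hash: even-index sum = 275 mod 256 = 19; odd-index sum = 500 mod 256 = 244 → 13 f4.
Outer input = (K'⊕opad) ∥ inner = 1b ac 5c 5c 5c 5c 5c ∥ 13 f4.
Outer hash (tag): even-index sum = 547 mod 256 = 35; odd-index sum = 375 mod 256 = 119 → 23 77.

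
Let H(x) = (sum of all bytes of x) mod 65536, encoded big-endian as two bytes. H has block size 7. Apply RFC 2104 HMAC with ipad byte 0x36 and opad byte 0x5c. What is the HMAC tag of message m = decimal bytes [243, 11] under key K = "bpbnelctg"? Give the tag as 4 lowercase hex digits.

03e2

Key "bpbnelctg" = 62 70 62 6e 65 6c 63 74 67 is 9 bytes > B = 7, so hash it first: H(key) = 03 b1, then zero-pad to 7 bytes: K' = 03 b1 00 00 00 00 00.
K' ⊕ ipad = 35 87 36 36 36 36 36.  K' ⊕ opad = 5f ed 5c 5c 5c 5c 5c.
Inner input = (K'⊕ipad) ∥ m = 35 87 36 36 36 36 36 ∥ f3 0b.
Inner hash: sum = 53+135+54+54+54+54+54+243+11 = 712 → 02 c8.
Outer input = (K'⊕opad) ∥ inner = 5f ed 5c 5c 5c 5c 5c ∥ 02 c8.
Outer hash (tag): sum = 95+237+92+92+92+92+92+2+200 = 994 → 03 e2.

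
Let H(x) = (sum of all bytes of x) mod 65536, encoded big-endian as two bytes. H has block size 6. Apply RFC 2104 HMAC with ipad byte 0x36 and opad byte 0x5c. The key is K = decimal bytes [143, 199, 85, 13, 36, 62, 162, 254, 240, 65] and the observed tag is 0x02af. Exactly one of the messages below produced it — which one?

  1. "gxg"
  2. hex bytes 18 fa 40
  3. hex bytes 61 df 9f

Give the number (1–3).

1

Key decimal bytes [143, 199, 85, 13, 36, 62, 162, 254, 240, 65] = 8f c7 55 0d 24 3e a2 fe f0 41 is 10 bytes > B = 6, so hash it first: H(key) = 04 eb, then zero-pad to 6 bytes: K' = 04 eb 00 00 00 00.
K' ⊕ ipad = 32 dd 36 36 36 36; K' ⊕ opad = 58 b7 5c 5c 5c 5c.
m1: inner = H(32 dd 36 36 36 36 67 78 67) = 03 2d; tag = H(58 b7 5c 5c 5c 5c 03 2d) = 02af ← matches
m2: inner = H(32 dd 36 36 36 36 18 fa 40) = 03 39; tag = H(58 b7 5c 5c 5c 5c 03 39) = 02bb
m3: inner = H(32 dd 36 36 36 36 61 df 9f) = 03 c6; tag = H(58 b7 5c 5c 5c 5c 03 c6) = 0348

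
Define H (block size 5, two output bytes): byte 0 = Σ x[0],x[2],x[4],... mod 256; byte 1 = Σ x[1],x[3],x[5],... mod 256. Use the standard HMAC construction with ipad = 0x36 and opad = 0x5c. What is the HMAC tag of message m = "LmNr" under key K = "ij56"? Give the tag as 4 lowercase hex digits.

Key "ij56" = 69 6a 35 36 is 4 bytes ≤ B = 5; zero-pad to 5 bytes: K' = 69 6a 35 36 00.
K' ⊕ ipad = 5f 5c 03 00 36.  K' ⊕ opad = 35 36 69 6a 5c.
Inner input = (K'⊕ipad) ∥ m = 5f 5c 03 00 36 ∥ 4c 6d 4e 72.
Inner hash: even-index sum = 375 mod 256 = 119; odd-index sum = 246 mod 256 = 246 → 77 f6.
Outer input = (K'⊕opad) ∥ inner = 35 36 69 6a 5c ∥ 77 f6.
Outer hash (tag): even-index sum = 496 mod 256 = 240; odd-index sum = 279 mod 256 = 23 → f0 17.

f017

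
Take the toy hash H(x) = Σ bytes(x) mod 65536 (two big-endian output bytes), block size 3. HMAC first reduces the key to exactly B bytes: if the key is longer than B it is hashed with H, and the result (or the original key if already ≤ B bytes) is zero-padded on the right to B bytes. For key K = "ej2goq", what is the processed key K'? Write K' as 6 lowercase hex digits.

024800

|K| = 6 > B = 3, so first hash the key.
H(K): sum = 101+106+50+103+111+113 = 584 → 02 48.
Zero-pad H(K) = 02 48 to 3 bytes: K' = 02 48 00.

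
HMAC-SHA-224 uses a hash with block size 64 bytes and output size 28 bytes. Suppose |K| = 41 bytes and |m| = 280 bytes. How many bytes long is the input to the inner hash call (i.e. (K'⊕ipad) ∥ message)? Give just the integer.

344

Key is 41 ≤ 64 bytes, zero-padded: |K'| = 64.
Inner input = (K'⊕ipad) ∥ m → 64 + 280 = 344 bytes.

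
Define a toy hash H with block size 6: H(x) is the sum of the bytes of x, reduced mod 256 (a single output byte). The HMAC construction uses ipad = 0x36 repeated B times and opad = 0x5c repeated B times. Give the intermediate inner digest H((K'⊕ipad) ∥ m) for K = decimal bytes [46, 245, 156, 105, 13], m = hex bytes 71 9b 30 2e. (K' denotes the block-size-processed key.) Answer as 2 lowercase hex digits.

bf

Key decimal bytes [46, 245, 156, 105, 13] = 2e f5 9c 69 0d is 5 bytes ≤ B = 6; zero-pad to 6 bytes: K' = 2e f5 9c 69 0d 00.
K' ⊕ ipad = 18 c3 aa 5f 3b 36.
Inner input = 18 c3 aa 5f 3b 36 ∥ 71 9b 30 2e.
Inner hash: sum = 24+195+170+95+59+54+113+155+48+46 = 959; mod 256 = 191 → bf.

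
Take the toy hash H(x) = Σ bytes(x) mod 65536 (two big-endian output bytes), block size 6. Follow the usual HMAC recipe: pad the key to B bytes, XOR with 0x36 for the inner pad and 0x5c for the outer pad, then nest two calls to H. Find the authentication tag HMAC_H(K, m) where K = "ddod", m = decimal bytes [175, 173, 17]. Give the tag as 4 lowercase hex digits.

01be

Key "ddod" = 64 64 6f 64 is 4 bytes ≤ B = 6; zero-pad to 6 bytes: K' = 64 64 6f 64 00 00.
K' ⊕ ipad = 52 52 59 52 36 36.  K' ⊕ opad = 38 38 33 38 5c 5c.
Inner input = (K'⊕ipad) ∥ m = 52 52 59 52 36 36 ∥ af ad 11.
Inner hash: sum = 82+82+89+82+54+54+175+173+17 = 808 → 03 28.
Outer input = (K'⊕opad) ∥ inner = 38 38 33 38 5c 5c ∥ 03 28.
Outer hash (tag): sum = 56+56+51+56+92+92+3+40 = 446 → 01 be.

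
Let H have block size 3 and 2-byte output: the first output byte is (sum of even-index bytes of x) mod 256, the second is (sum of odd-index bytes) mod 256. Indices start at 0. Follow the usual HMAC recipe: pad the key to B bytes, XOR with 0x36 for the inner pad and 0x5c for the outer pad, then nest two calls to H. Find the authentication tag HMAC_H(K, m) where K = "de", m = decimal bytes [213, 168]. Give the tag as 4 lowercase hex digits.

bc69

Key "de" = 64 65 is 2 bytes ≤ B = 3; zero-pad to 3 bytes: K' = 64 65 00.
K' ⊕ ipad = 52 53 36.  K' ⊕ opad = 38 39 5c.
Inner input = (K'⊕ipad) ∥ m = 52 53 36 ∥ d5 a8.
Inner hash: even-index sum = 304 mod 256 = 48; odd-index sum = 296 mod 256 = 40 → 30 28.
Outer input = (K'⊕opad) ∥ inner = 38 39 5c ∥ 30 28.
Outer hash (tag): even-index sum = 188 mod 256 = 188; odd-index sum = 105 mod 256 = 105 → bc 69.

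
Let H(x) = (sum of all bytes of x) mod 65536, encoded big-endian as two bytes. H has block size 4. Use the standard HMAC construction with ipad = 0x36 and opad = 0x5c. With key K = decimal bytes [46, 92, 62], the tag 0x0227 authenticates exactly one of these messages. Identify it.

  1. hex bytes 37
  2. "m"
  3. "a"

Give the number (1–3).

Key decimal bytes [46, 92, 62] = 2e 5c 3e is 3 bytes ≤ B = 4; zero-pad to 4 bytes: K' = 2e 5c 3e 00.
K' ⊕ ipad = 18 6a 08 36; K' ⊕ opad = 72 00 62 5c.
m1: inner = H(18 6a 08 36 37) = 00 f7; tag = H(72 00 62 5c 00 f7) = 0227 ← matches
m2: inner = H(18 6a 08 36 6d) = 01 2d; tag = H(72 00 62 5c 01 2d) = 015e
m3: inner = H(18 6a 08 36 61) = 01 21; tag = H(72 00 62 5c 01 21) = 0152

1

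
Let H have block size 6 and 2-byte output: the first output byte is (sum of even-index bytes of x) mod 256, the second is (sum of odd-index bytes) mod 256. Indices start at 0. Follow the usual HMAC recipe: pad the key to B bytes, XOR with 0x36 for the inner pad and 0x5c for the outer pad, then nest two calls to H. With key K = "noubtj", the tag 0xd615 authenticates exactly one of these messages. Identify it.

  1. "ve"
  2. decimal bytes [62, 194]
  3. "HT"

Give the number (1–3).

Key "noubtj" = 6e 6f 75 62 74 6a is exactly B = 6 bytes: K' = 6e 6f 75 62 74 6a.
K' ⊕ ipad = 58 59 43 54 42 5c; K' ⊕ opad = 32 33 29 3e 28 36.
m1: inner = H(58 59 43 54 42 5c 76 65) = 53 6e; tag = H(32 33 29 3e 28 36 53 6e) = d615 ← matches
m2: inner = H(58 59 43 54 42 5c 3e c2) = 1b cb; tag = H(32 33 29 3e 28 36 1b cb) = 9e72
m3: inner = H(58 59 43 54 42 5c 48 54) = 25 5d; tag = H(32 33 29 3e 28 36 25 5d) = a804

1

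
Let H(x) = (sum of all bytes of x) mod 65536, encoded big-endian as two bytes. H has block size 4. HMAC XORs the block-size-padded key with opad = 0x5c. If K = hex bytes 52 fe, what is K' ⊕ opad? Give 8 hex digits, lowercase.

0ea25c5c

Key hex bytes 52 fe is 2 bytes ≤ B = 4; zero-pad to 4 bytes: K' = 52 fe 00 00.
XOR each byte with 0x5c: 52⊕5c=0e, fe⊕5c=a2, 00⊕5c=5c, 00⊕5c=5c.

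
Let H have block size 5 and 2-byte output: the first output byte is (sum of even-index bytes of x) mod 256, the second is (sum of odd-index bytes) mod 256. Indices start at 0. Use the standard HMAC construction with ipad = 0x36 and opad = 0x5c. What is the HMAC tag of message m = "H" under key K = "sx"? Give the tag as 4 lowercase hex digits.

b331

Key "sx" = 73 78 is 2 bytes ≤ B = 5; zero-pad to 5 bytes: K' = 73 78 00 00 00.
K' ⊕ ipad = 45 4e 36 36 36.  K' ⊕ opad = 2f 24 5c 5c 5c.
Inner input = (K'⊕ipad) ∥ m = 45 4e 36 36 36 ∥ 48.
Inner hash: even-index sum = 177 mod 256 = 177; odd-index sum = 204 mod 256 = 204 → b1 cc.
Outer input = (K'⊕opad) ∥ inner = 2f 24 5c 5c 5c ∥ b1 cc.
Outer hash (tag): even-index sum = 435 mod 256 = 179; odd-index sum = 305 mod 256 = 49 → b3 31.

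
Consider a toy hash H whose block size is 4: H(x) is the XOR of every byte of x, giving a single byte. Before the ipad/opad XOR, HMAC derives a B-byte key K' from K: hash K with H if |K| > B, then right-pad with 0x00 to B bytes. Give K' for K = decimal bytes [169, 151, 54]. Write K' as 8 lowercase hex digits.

Key decimal bytes [169, 151, 54] = a9 97 36 is 3 bytes ≤ B = 4; zero-pad to 4 bytes: K' = a9 97 36 00.

a9973600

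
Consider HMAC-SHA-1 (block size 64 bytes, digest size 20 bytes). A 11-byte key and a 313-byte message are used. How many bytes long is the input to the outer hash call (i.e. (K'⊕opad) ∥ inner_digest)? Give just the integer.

84

Key is 11 ≤ 64 bytes, zero-padded: |K'| = 64.
Outer input = (K'⊕opad) ∥ H(inner) → 64 + 20 = 84 bytes.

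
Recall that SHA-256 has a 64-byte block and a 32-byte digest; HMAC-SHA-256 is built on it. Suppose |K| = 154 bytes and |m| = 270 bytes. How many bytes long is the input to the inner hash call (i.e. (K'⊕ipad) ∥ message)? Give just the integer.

334

Key is 154 > 64 bytes, so it is hashed to 32 bytes then zero-padded to 64: |K'| = 64.
Inner input = (K'⊕ipad) ∥ m → 64 + 270 = 334 bytes.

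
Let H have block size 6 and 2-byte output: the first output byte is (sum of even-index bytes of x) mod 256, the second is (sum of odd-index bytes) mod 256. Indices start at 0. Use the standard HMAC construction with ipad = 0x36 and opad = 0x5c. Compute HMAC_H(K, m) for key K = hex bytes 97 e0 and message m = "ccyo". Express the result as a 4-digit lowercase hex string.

6c88

Key hex bytes 97 e0 is 2 bytes ≤ B = 6; zero-pad to 6 bytes: K' = 97 e0 00 00 00 00.
K' ⊕ ipad = a1 d6 36 36 36 36.  K' ⊕ opad = cb bc 5c 5c 5c 5c.
Inner input = (K'⊕ipad) ∥ m = a1 d6 36 36 36 36 ∥ 63 63 79 6f.
Inner hash: even-index sum = 489 mod 256 = 233; odd-index sum = 532 mod 256 = 20 → e9 14.
Outer input = (K'⊕opad) ∥ inner = cb bc 5c 5c 5c 5c ∥ e9 14.
Outer hash (tag): even-index sum = 620 mod 256 = 108; odd-index sum = 392 mod 256 = 136 → 6c 88.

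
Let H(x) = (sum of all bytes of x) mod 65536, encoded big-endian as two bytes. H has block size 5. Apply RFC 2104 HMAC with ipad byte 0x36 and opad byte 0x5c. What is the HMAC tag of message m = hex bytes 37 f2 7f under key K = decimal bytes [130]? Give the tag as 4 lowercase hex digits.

Key decimal bytes [130] = 82 is 1 byte ≤ B = 5; zero-pad to 5 bytes: K' = 82 00 00 00 00.
K' ⊕ ipad = b4 36 36 36 36.  K' ⊕ opad = de 5c 5c 5c 5c.
Inner input = (K'⊕ipad) ∥ m = b4 36 36 36 36 ∥ 37 f2 7f.
Inner hash: sum = 180+54+54+54+54+55+242+127 = 820 → 03 34.
Outer input = (K'⊕opad) ∥ inner = de 5c 5c 5c 5c ∥ 03 34.
Outer hash (tag): sum = 222+92+92+92+92+3+52 = 645 → 02 85.

0285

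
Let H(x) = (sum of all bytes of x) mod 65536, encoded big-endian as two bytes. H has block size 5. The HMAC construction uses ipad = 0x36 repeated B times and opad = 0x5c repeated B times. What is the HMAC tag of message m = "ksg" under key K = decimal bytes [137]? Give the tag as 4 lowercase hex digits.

0323

Key decimal bytes [137] = 89 is 1 byte ≤ B = 5; zero-pad to 5 bytes: K' = 89 00 00 00 00.
K' ⊕ ipad = bf 36 36 36 36.  K' ⊕ opad = d5 5c 5c 5c 5c.
Inner input = (K'⊕ipad) ∥ m = bf 36 36 36 36 ∥ 6b 73 67.
Inner hash: sum = 191+54+54+54+54+107+115+103 = 732 → 02 dc.
Outer input = (K'⊕opad) ∥ inner = d5 5c 5c 5c 5c ∥ 02 dc.
Outer hash (tag): sum = 213+92+92+92+92+2+220 = 803 → 03 23.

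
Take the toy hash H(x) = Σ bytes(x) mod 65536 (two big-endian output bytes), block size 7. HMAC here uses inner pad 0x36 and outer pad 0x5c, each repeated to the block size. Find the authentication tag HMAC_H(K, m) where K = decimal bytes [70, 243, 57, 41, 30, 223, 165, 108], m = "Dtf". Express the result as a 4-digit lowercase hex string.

0323

Key decimal bytes [70, 243, 57, 41, 30, 223, 165, 108] = 46 f3 39 29 1e df a5 6c is 8 bytes > B = 7, so hash it first: H(key) = 03 a9, then zero-pad to 7 bytes: K' = 03 a9 00 00 00 00 00.
K' ⊕ ipad = 35 9f 36 36 36 36 36.  K' ⊕ opad = 5f f5 5c 5c 5c 5c 5c.
Inner input = (K'⊕ipad) ∥ m = 35 9f 36 36 36 36 36 ∥ 44 74 66.
Inner hash: sum = 53+159+54+54+54+54+54+68+116+102 = 768 → 03 00.
Outer input = (K'⊕opad) ∥ inner = 5f f5 5c 5c 5c 5c 5c ∥ 03 00.
Outer hash (tag): sum = 95+245+92+92+92+92+92+3+0 = 803 → 03 23.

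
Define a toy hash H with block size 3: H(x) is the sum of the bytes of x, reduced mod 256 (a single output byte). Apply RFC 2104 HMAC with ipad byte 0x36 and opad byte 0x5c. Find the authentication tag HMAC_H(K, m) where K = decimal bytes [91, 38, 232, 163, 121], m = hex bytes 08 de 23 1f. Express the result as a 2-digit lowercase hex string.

Key decimal bytes [91, 38, 232, 163, 121] = 5b 26 e8 a3 79 is 5 bytes > B = 3, so hash it first: H(key) = 85, then zero-pad to 3 bytes: K' = 85 00 00.
K' ⊕ ipad = b3 36 36.  K' ⊕ opad = d9 5c 5c.
Inner input = (K'⊕ipad) ∥ m = b3 36 36 ∥ 08 de 23 1f.
Inner hash: sum = 179+54+54+8+222+35+31 = 583; mod 256 = 71 → 47.
Outer input = (K'⊕opad) ∥ inner = d9 5c 5c ∥ 47.
Outer hash (tag): sum = 217+92+92+71 = 472; mod 256 = 216 → d8.

d8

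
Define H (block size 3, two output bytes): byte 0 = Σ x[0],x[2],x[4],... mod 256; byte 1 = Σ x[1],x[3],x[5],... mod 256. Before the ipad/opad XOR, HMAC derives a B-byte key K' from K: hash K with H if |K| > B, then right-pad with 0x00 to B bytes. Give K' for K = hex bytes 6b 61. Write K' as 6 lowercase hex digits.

6b6100

Key hex bytes 6b 61 is 2 bytes ≤ B = 3; zero-pad to 3 bytes: K' = 6b 61 00.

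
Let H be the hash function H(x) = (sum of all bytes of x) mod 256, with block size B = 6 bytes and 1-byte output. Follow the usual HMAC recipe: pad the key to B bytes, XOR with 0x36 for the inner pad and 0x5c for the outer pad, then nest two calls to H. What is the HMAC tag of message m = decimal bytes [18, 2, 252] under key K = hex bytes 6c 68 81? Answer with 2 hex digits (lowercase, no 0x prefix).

76

Key hex bytes 6c 68 81 is 3 bytes ≤ B = 6; zero-pad to 6 bytes: K' = 6c 68 81 00 00 00.
K' ⊕ ipad = 5a 5e b7 36 36 36.  K' ⊕ opad = 30 34 dd 5c 5c 5c.
Inner input = (K'⊕ipad) ∥ m = 5a 5e b7 36 36 36 ∥ 12 02 fc.
Inner hash: sum = 90+94+183+54+54+54+18+2+252 = 801; mod 256 = 33 → 21.
Outer input = (K'⊕opad) ∥ inner = 30 34 dd 5c 5c 5c ∥ 21.
Outer hash (tag): sum = 48+52+221+92+92+92+33 = 630; mod 256 = 118 → 76.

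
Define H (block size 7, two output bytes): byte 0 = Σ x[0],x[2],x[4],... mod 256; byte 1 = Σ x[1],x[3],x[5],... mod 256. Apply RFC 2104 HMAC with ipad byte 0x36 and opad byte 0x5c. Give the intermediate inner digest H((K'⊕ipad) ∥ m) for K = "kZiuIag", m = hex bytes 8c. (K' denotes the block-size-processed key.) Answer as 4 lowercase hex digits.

8c92

Key "kZiuIag" = 6b 5a 69 75 49 61 67 is exactly B = 7 bytes: K' = 6b 5a 69 75 49 61 67.
K' ⊕ ipad = 5d 6c 5f 43 7f 57 51.
Inner input = 5d 6c 5f 43 7f 57 51 ∥ 8c.
Inner hash: even-index sum = 396 mod 256 = 140; odd-index sum = 402 mod 256 = 146 → 8c 92.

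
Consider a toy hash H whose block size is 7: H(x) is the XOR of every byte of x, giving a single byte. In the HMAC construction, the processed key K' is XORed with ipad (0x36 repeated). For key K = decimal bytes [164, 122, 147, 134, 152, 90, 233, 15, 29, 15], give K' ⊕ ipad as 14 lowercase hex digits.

Key decimal bytes [164, 122, 147, 134, 152, 90, 233, 15, 29, 15] = a4 7a 93 86 98 5a e9 0f 1d 0f is 10 bytes > B = 7, so hash it first: H(key) = fd, then zero-pad to 7 bytes: K' = fd 00 00 00 00 00 00.
XOR each byte with 0x36: fd⊕36=cb, 00⊕36=36, 00⊕36=36, 00⊕36=36, 00⊕36=36, 00⊕36=36, 00⊕36=36.

cb363636363636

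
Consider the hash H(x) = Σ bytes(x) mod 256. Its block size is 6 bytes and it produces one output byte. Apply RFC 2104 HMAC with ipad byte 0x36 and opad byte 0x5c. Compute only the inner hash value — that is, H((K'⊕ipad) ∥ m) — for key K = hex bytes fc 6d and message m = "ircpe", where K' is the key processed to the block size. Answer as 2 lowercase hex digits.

10

Key hex bytes fc 6d is 2 bytes ≤ B = 6; zero-pad to 6 bytes: K' = fc 6d 00 00 00 00.
K' ⊕ ipad = ca 5b 36 36 36 36.
Inner input = ca 5b 36 36 36 36 ∥ 69 72 63 70 65.
Inner hash: sum = 202+91+54+54+54+54+105+114+99+112+101 = 1040; mod 256 = 16 → 10.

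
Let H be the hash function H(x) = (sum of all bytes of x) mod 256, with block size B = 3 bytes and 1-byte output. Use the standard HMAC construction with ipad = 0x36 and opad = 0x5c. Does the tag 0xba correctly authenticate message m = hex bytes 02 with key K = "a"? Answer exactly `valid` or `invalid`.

valid

Key "a" = 61 is 1 byte ≤ B = 3; zero-pad to 3 bytes: K' = 61 00 00.
K' ⊕ ipad = 57 36 36; K' ⊕ opad = 3d 5c 5c.
Inner hash: sum = 87+54+54+2 = 197 → c5.
Outer hash (recomputed tag): sum = 61+92+92+197 = 442; mod 256 = 186 → ba.
Recomputed tag = ba; claimed = ba → match.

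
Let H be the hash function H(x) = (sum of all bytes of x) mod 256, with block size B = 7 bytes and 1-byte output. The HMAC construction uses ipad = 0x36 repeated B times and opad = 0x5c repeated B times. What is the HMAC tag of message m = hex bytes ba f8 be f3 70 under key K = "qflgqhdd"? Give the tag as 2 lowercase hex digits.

d3

Key "qflgqhdd" = 71 66 6c 67 71 68 64 64 is 8 bytes > B = 7, so hash it first: H(key) = 4b, then zero-pad to 7 bytes: K' = 4b 00 00 00 00 00 00.
K' ⊕ ipad = 7d 36 36 36 36 36 36.  K' ⊕ opad = 17 5c 5c 5c 5c 5c 5c.
Inner input = (K'⊕ipad) ∥ m = 7d 36 36 36 36 36 36 ∥ ba f8 be f3 70.
Inner hash: sum = 125+54+54+54+54+54+54+186+248+190+243+112 = 1428; mod 256 = 148 → 94.
Outer input = (K'⊕opad) ∥ inner = 17 5c 5c 5c 5c 5c 5c ∥ 94.
Outer hash (tag): sum = 23+92+92+92+92+92+92+148 = 723; mod 256 = 211 → d3.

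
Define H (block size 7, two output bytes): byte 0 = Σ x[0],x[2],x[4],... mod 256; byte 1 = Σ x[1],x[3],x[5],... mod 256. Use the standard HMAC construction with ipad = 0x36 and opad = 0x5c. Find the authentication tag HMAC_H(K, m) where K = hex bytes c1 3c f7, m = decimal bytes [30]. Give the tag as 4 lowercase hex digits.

943c

Key hex bytes c1 3c f7 is 3 bytes ≤ B = 7; zero-pad to 7 bytes: K' = c1 3c f7 00 00 00 00.
K' ⊕ ipad = f7 0a c1 36 36 36 36.  K' ⊕ opad = 9d 60 ab 5c 5c 5c 5c.
Inner input = (K'⊕ipad) ∥ m = f7 0a c1 36 36 36 36 ∥ 1e.
Inner hash: even-index sum = 548 mod 256 = 36; odd-index sum = 148 mod 256 = 148 → 24 94.
Outer input = (K'⊕opad) ∥ inner = 9d 60 ab 5c 5c 5c 5c ∥ 24 94.
Outer hash (tag): even-index sum = 660 mod 256 = 148; odd-index sum = 316 mod 256 = 60 → 94 3c.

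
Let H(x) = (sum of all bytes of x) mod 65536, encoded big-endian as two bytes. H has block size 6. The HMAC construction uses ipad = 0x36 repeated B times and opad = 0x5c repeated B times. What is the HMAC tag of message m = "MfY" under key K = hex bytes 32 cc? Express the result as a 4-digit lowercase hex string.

0352

Key hex bytes 32 cc is 2 bytes ≤ B = 6; zero-pad to 6 bytes: K' = 32 cc 00 00 00 00.
K' ⊕ ipad = 04 fa 36 36 36 36.  K' ⊕ opad = 6e 90 5c 5c 5c 5c.
Inner input = (K'⊕ipad) ∥ m = 04 fa 36 36 36 36 ∥ 4d 66 59.
Inner hash: sum = 4+250+54+54+54+54+77+102+89 = 738 → 02 e2.
Outer input = (K'⊕opad) ∥ inner = 6e 90 5c 5c 5c 5c ∥ 02 e2.
Outer hash (tag): sum = 110+144+92+92+92+92+2+226 = 850 → 03 52.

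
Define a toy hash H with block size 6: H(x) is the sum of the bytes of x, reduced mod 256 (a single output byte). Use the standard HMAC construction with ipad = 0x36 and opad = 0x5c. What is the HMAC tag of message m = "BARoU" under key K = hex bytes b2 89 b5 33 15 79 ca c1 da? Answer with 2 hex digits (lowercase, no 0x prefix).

dd

Key hex bytes b2 89 b5 33 15 79 ca c1 da is 9 bytes > B = 6, so hash it first: H(key) = 16, then zero-pad to 6 bytes: K' = 16 00 00 00 00 00.
K' ⊕ ipad = 20 36 36 36 36 36.  K' ⊕ opad = 4a 5c 5c 5c 5c 5c.
Inner input = (K'⊕ipad) ∥ m = 20 36 36 36 36 36 ∥ 42 41 52 6f 55.
Inner hash: sum = 32+54+54+54+54+54+66+65+82+111+85 = 711; mod 256 = 199 → c7.
Outer input = (K'⊕opad) ∥ inner = 4a 5c 5c 5c 5c 5c ∥ c7.
Outer hash (tag): sum = 74+92+92+92+92+92+199 = 733; mod 256 = 221 → dd.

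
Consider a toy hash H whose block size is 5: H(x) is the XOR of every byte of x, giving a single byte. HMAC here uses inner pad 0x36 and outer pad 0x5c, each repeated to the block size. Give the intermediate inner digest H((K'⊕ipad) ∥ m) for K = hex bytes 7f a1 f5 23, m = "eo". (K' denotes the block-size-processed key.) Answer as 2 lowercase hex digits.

Key hex bytes 7f a1 f5 23 is 4 bytes ≤ B = 5; zero-pad to 5 bytes: K' = 7f a1 f5 23 00.
K' ⊕ ipad = 49 97 c3 15 36.
Inner input = 49 97 c3 15 36 ∥ 65 6f.
Inner hash: XOR 49⊕97⊕c3⊕15⊕36⊕65⊕6f = 34.

34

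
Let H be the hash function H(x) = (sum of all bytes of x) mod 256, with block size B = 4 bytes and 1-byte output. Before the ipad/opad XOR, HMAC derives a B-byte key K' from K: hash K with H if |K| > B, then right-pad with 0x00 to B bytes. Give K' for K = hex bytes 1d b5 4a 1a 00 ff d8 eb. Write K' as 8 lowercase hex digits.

|K| = 8 > B = 4, so first hash the key.
H(K): sum = 29+181+74+26+0+255+216+235 = 1016; mod 256 = 248 → f8.
Zero-pad H(K) = f8 to 4 bytes: K' = f8 00 00 00.

f8000000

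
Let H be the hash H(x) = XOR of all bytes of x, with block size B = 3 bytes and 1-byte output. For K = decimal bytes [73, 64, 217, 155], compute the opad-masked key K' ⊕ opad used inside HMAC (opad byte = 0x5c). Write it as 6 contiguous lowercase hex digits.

Key decimal bytes [73, 64, 217, 155] = 49 40 d9 9b is 4 bytes > B = 3, so hash it first: H(key) = 4b, then zero-pad to 3 bytes: K' = 4b 00 00.
XOR each byte with 0x5c: 4b⊕5c=17, 00⊕5c=5c, 00⊕5c=5c.

175c5c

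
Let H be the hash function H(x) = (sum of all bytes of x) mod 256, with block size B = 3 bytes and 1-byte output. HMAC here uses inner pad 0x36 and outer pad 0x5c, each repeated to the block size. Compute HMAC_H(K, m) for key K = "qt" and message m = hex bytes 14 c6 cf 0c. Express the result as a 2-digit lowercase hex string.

Key "qt" = 71 74 is 2 bytes ≤ B = 3; zero-pad to 3 bytes: K' = 71 74 00.
K' ⊕ ipad = 47 42 36.  K' ⊕ opad = 2d 28 5c.
Inner input = (K'⊕ipad) ∥ m = 47 42 36 ∥ 14 c6 cf 0c.
Inner hash: sum = 71+66+54+20+198+207+12 = 628; mod 256 = 116 → 74.
Outer input = (K'⊕opad) ∥ inner = 2d 28 5c ∥ 74.
Outer hash (tag): sum = 45+40+92+116 = 293; mod 256 = 37 → 25.

25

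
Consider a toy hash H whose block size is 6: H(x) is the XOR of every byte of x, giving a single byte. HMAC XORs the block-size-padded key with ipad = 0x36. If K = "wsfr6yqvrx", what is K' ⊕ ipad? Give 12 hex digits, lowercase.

Key "wsfr6yqvrx" = 77 73 66 72 36 79 71 76 72 78 is 10 bytes > B = 6, so hash it first: H(key) = 52, then zero-pad to 6 bytes: K' = 52 00 00 00 00 00.
XOR each byte with 0x36: 52⊕36=64, 00⊕36=36, 00⊕36=36, 00⊕36=36, 00⊕36=36, 00⊕36=36.

643636363636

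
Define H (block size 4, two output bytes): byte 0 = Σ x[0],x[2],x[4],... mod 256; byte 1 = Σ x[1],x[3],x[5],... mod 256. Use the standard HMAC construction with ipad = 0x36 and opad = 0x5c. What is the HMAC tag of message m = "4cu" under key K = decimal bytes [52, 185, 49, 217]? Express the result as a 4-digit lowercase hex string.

874b

Key decimal bytes [52, 185, 49, 217] = 34 b9 31 d9 is exactly B = 4 bytes: K' = 34 b9 31 d9.
K' ⊕ ipad = 02 8f 07 ef.  K' ⊕ opad = 68 e5 6d 85.
Inner input = (K'⊕ipad) ∥ m = 02 8f 07 ef ∥ 34 63 75.
Inner hash: even-index sum = 178 mod 256 = 178; odd-index sum = 481 mod 256 = 225 → b2 e1.
Outer input = (K'⊕opad) ∥ inner = 68 e5 6d 85 ∥ b2 e1.
Outer hash (tag): even-index sum = 391 mod 256 = 135; odd-index sum = 587 mod 256 = 75 → 87 4b.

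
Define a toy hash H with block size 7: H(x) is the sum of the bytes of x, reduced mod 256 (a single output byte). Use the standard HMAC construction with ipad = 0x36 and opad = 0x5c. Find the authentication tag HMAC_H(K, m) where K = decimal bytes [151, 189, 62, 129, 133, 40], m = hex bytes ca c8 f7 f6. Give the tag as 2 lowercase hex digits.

Key decimal bytes [151, 189, 62, 129, 133, 40] = 97 bd 3e 81 85 28 is 6 bytes ≤ B = 7; zero-pad to 7 bytes: K' = 97 bd 3e 81 85 28 00.
K' ⊕ ipad = a1 8b 08 b7 b3 1e 36.  K' ⊕ opad = cb e1 62 dd d9 74 5c.
Inner input = (K'⊕ipad) ∥ m = a1 8b 08 b7 b3 1e 36 ∥ ca c8 f7 f6.
Inner hash: sum = 161+139+8+183+179+30+54+202+200+247+246 = 1649; mod 256 = 113 → 71.
Outer input = (K'⊕opad) ∥ inner = cb e1 62 dd d9 74 5c ∥ 71.
Outer hash (tag): sum = 203+225+98+221+217+116+92+113 = 1285; mod 256 = 5 → 05.

05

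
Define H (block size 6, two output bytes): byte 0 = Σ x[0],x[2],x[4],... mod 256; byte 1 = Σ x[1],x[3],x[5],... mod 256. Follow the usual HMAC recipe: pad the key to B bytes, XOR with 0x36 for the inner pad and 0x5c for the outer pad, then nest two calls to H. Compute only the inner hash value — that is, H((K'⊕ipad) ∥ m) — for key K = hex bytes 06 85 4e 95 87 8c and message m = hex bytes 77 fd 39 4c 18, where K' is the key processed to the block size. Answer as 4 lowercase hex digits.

Key hex bytes 06 85 4e 95 87 8c is exactly B = 6 bytes: K' = 06 85 4e 95 87 8c.
K' ⊕ ipad = 30 b3 78 a3 b1 ba.
Inner input = 30 b3 78 a3 b1 ba ∥ 77 fd 39 4c 18.
Inner hash: even-index sum = 545 mod 256 = 33; odd-index sum = 857 mod 256 = 89 → 21 59.

2159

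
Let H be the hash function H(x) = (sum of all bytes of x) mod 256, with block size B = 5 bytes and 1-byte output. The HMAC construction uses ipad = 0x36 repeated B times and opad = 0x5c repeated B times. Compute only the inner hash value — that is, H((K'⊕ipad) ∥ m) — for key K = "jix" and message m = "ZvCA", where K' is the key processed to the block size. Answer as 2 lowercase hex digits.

c9

Key "jix" = 6a 69 78 is 3 bytes ≤ B = 5; zero-pad to 5 bytes: K' = 6a 69 78 00 00.
K' ⊕ ipad = 5c 5f 4e 36 36.
Inner input = 5c 5f 4e 36 36 ∥ 5a 76 43 41.
Inner hash: sum = 92+95+78+54+54+90+118+67+65 = 713; mod 256 = 201 → c9.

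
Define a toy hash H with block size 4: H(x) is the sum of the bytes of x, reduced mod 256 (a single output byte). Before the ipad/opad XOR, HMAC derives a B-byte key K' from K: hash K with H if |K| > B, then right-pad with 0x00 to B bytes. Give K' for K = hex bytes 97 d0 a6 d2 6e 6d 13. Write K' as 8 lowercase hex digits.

cd000000

|K| = 7 > B = 4, so first hash the key.
H(K): sum = 151+208+166+210+110+109+19 = 973; mod 256 = 205 → cd.
Zero-pad H(K) = cd to 4 bytes: K' = cd 00 00 00.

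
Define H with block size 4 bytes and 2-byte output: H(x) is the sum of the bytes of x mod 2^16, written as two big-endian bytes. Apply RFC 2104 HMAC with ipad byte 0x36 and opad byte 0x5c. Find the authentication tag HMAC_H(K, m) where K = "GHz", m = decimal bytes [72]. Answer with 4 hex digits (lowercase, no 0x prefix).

016b

Key "GHz" = 47 48 7a is 3 bytes ≤ B = 4; zero-pad to 4 bytes: K' = 47 48 7a 00.
K' ⊕ ipad = 71 7e 4c 36.  K' ⊕ opad = 1b 14 26 5c.
Inner input = (K'⊕ipad) ∥ m = 71 7e 4c 36 ∥ 48.
Inner hash: sum = 113+126+76+54+72 = 441 → 01 b9.
Outer input = (K'⊕opad) ∥ inner = 1b 14 26 5c ∥ 01 b9.
Outer hash (tag): sum = 27+20+38+92+1+185 = 363 → 01 6b.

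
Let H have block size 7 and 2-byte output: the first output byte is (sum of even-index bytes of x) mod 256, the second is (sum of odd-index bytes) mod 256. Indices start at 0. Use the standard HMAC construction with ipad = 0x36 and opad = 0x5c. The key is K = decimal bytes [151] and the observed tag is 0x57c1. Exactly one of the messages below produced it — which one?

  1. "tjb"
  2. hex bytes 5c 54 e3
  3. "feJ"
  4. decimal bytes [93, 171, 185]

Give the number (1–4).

1

Key decimal bytes [151] = 97 is 1 byte ≤ B = 7; zero-pad to 7 bytes: K' = 97 00 00 00 00 00 00.
K' ⊕ ipad = a1 36 36 36 36 36 36; K' ⊕ opad = cb 5c 5c 5c 5c 5c 5c.
m1: inner = H(a1 36 36 36 36 36 36 74 6a 62) = ad 78; tag = H(cb 5c 5c 5c 5c 5c 5c ad 78) = 57c1 ← matches
m2: inner = H(a1 36 36 36 36 36 36 5c 54 e3) = 97 e1; tag = H(cb 5c 5c 5c 5c 5c 5c 97 e1) = c0ab
m3: inner = H(a1 36 36 36 36 36 36 66 65 4a) = a8 52; tag = H(cb 5c 5c 5c 5c 5c 5c a8 52) = 31bc
m4: inner = H(a1 36 36 36 36 36 36 5d ab b9) = ee b8; tag = H(cb 5c 5c 5c 5c 5c 5c ee b8) = 9702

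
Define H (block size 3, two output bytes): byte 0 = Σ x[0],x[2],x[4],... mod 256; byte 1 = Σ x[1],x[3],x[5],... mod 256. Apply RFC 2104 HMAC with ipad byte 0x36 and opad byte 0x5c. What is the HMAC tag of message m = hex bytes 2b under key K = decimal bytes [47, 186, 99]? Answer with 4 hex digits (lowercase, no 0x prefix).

Key decimal bytes [47, 186, 99] = 2f ba 63 is exactly B = 3 bytes: K' = 2f ba 63.
K' ⊕ ipad = 19 8c 55.  K' ⊕ opad = 73 e6 3f.
Inner input = (K'⊕ipad) ∥ m = 19 8c 55 ∥ 2b.
Inner hash: even-index sum = 110 mod 256 = 110; odd-index sum = 183 mod 256 = 183 → 6e b7.
Outer input = (K'⊕opad) ∥ inner = 73 e6 3f ∥ 6e b7.
Outer hash (tag): even-index sum = 361 mod 256 = 105; odd-index sum = 340 mod 256 = 84 → 69 54.

6954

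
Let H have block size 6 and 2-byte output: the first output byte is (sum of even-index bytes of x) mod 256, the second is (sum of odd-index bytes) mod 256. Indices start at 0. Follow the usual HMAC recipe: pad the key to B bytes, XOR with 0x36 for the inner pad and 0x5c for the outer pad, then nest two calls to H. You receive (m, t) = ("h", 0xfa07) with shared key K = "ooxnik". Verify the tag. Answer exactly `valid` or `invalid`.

invalid

Key "ooxnik" = 6f 6f 78 6e 69 6b is exactly B = 6 bytes: K' = 6f 6f 78 6e 69 6b.
K' ⊕ ipad = 59 59 4e 58 5f 5d; K' ⊕ opad = 33 33 24 32 35 37.
Inner hash: even-index sum = 366 mod 256 = 110; odd-index sum = 270 mod 256 = 14 → 6e 0e.
Outer hash (recomputed tag): even-index sum = 250 mod 256 = 250; odd-index sum = 170 mod 256 = 170 → fa aa.
Recomputed tag = faaa; claimed = fa07 → mismatch.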